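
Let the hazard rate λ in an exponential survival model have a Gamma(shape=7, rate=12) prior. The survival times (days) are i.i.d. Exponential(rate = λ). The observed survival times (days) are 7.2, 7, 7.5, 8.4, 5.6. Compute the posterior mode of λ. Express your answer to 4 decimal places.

λ̂_MAP = 0.2306

The Exponential(rate=λ) likelihood is ∝ λ^n e^(−λΣtᵢ). Here n = 5 and Σtᵢ = 7.2 + 7 + 7.5 + 8.4 + 5.6 = 35.7.
Posterior ∝ λ^6e^(−12λ) · λ^5e^(−35.7λ) = λ^11e^(−47.7λ), i.e. Gamma(12, 47.7).
Mode = (a−1)/b = 11/47.7 ≈ 0.2306.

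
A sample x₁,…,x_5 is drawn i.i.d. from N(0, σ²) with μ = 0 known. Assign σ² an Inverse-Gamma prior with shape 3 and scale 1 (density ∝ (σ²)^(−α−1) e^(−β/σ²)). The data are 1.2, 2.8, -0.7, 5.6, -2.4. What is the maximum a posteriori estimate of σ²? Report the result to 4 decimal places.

σ̂²_MAP = 3.7608

Sum of squared deviations about the known mean: SS = (1.2−0)² + (2.8−0)² + (-0.7−0)² + (5.6−0)² + (-2.4−0)² = 46.89.
The Normal likelihood contributes (σ²)^(−n/2) exp(−SS/(2σ²)), so the posterior is Inverse-Gamma(α + n/2, β + SS/2) = Inverse-Gamma(5.5, 24.445).
The mode of Inverse-Gamma(a, b) is b/(a+1) = 24.445/6.5 ≈ 3.7608.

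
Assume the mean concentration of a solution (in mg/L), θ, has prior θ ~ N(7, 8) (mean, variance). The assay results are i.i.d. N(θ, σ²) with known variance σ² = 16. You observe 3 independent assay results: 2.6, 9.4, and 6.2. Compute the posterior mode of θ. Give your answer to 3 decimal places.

θ̂_MAP = 6.440

n = 3; x̄ = (2.6 + 9.4 + 6.2)/3 = 18.2/3 = 91/15 ≈ 6.0667.
For a Normal prior and Normal likelihood with known variance, the posterior is Normal; its mode equals its mean, the precision-weighted average.
Prior precision 1/σ₀² = 1/8 = 0.125; data precision n/σ² = 3/16 = 0.1875.
θ̂ = (0.125·7 + 0.1875·(91/15)) / (0.125 + 0.1875) = 2.0125/0.3125 = 6.440.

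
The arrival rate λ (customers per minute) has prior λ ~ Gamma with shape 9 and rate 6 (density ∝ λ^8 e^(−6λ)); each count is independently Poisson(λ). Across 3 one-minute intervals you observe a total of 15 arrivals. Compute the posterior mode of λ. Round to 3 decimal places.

Σxᵢ = 15, n = 3.
Posterior ∝ λ^8e^(−6λ) · λ^15e^(−3λ) = λ^23e^(−9λ), i.e. Gamma(shape=24, rate=9).
The mode of a Gamma(a, b) with a ≥ 1 (shape–rate) is (a−1)/b = 23/9 ≈ 2.556.

λ̂_MAP = 2.556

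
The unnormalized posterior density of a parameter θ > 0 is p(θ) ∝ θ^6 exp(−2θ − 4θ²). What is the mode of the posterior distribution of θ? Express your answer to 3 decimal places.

ℓ'(θ) = 6/θ − 2 − 8θ. Setting this to zero and multiplying by θ: 8θ² + 2θ − 6 = 0.
θ = (−2 + √(2² + 4·8·6)) / (2·8) = (−2 + √196) / 16 = (−2 + 14)/16 = 3/4.
ℓ''(θ) = −6/θ² − 8 < 0, confirming a maximum.

θ̂_MAP = 0.750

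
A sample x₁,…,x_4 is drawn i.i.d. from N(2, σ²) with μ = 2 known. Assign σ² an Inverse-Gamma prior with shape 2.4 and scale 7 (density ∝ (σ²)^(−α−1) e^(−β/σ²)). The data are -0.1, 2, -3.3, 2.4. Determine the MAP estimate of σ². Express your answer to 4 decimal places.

σ̂²_MAP = 4.3204

Sum of squared deviations about the known mean: SS = (-0.1−2)² + (2−2)² + (-3.3−2)² + (2.4−2)² = 32.66.
The Normal likelihood contributes (σ²)^(−n/2) exp(−SS/(2σ²)), so the posterior is Inverse-Gamma(α + n/2, β + SS/2) = Inverse-Gamma(4.4, 23.33).
The mode of Inverse-Gamma(a, b) is b/(a+1) = 23.33/5.4 ≈ 4.3204.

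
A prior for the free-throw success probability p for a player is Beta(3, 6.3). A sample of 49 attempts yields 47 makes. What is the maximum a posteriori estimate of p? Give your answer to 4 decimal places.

Prior: Beta(3, 6.3).
Data: 47 successes in 49 trials. The binomial likelihood contributes p^47(1−p)^2, so the posterior is Beta(3+47, 6.3+2) = Beta(50, 8.3).
For Beta(a, b) with a, b > 1 the mode is (a−1)/(a+b−2) = 49/56.3 ≈ 0.8703.

p̂_MAP = 0.8703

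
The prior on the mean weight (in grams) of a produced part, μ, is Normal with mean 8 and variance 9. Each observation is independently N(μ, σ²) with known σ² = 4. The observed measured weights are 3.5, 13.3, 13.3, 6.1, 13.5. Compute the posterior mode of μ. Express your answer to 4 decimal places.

n = 5; x̄ = (3.5 + 13.3 + 13.3 + 6.1 + 13.5)/5 = 49.7/5 = 9.94.
For a Normal prior and Normal likelihood with known variance, the posterior is Normal; its mode equals its mean, the precision-weighted average.
Prior precision 1/σ₀² = 1/9; data precision n/σ² = 5/4 = 1.25.
μ̂ = ((1/9)·8 + 1.25·9.94) / (1/9 + 1.25) = (4793/360)/(49/36) = 4793/490 ≈ 9.7816.

μ̂_MAP = 9.7816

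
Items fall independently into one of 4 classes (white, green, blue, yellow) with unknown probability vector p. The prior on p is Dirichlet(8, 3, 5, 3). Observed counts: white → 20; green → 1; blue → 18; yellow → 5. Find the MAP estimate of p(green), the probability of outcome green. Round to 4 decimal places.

The posterior is Dirichlet(αᵢ + nᵢ) = Dirichlet(28, 4, 23, 8).
For a Dirichlet(a₁,…,a_K) with all aᵢ > 1, the mode has j-th component (aⱼ − 1)/(Σaᵢ − K).
Here Σaᵢ = 63 and K = 4, so p(green) = (4 − 1)/(63 − 4) = 3/59 ≈ 0.0508.

MAP estimate of p(green) = 0.0508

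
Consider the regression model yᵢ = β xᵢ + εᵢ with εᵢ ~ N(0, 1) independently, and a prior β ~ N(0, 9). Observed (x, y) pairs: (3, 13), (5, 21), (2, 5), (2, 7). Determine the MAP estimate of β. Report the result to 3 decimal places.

log p(β | y) = −Σ(yᵢ − βxᵢ)²/(2·1) − β²/(2·9) + const.
Setting the derivative to zero: Σxᵢ(yᵢ − βxᵢ)/1 − β/9 = 0, so β = Σxᵢyᵢ / (Σxᵢ² + σ²/τ²).
Σxᵢyᵢ = 3·13 + 5·21 + 2·5 + 2·7 = 168; Σxᵢ² = 42; σ²/τ² = 1/9.
β̂_MAP = 168 / (42 + 1/9) = 168/(379/9) = 1512/379 ≈ 3.989.

β̂_MAP = 3.989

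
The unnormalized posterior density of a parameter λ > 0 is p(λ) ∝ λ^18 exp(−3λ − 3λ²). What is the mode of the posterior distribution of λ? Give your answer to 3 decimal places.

ℓ'(λ) = 18/λ − 3 − 6λ. Setting this to zero and multiplying by λ: 6λ² + 3λ − 18 = 0.
λ = (−3 + √(3² + 4·6·18)) / (2·6) = (−3 + √441) / 12 = (−3 + 21)/12 = 3/2.
ℓ''(λ) = −18/λ² − 6 < 0, confirming a maximum.

λ̂_MAP = 1.500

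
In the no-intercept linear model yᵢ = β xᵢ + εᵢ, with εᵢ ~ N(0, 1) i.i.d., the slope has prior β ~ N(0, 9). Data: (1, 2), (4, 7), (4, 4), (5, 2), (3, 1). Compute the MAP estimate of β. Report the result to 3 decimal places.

β̂_MAP = 0.879

log p(β | y) = −Σ(yᵢ − βxᵢ)²/(2·1) − β²/(2·9) + const.
Setting the derivative to zero: Σxᵢ(yᵢ − βxᵢ)/1 − β/9 = 0, so β = Σxᵢyᵢ / (Σxᵢ² + σ²/τ²).
Σxᵢyᵢ = 1·2 + 4·7 + 4·4 + 5·2 + 3·1 = 59; Σxᵢ² = 67; σ²/τ² = 1/9.
β̂_MAP = 59 / (67 + 1/9) = 59/(604/9) = 531/604 ≈ 0.879.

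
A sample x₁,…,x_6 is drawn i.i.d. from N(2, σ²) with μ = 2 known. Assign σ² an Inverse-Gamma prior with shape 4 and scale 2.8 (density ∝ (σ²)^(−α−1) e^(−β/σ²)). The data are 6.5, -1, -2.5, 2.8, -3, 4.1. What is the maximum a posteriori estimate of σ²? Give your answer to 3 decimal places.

Sum of squared deviations about the known mean: SS = (6.5−2)² + (-1−2)² + (-2.5−2)² + (2.8−2)² + (-3−2)² + (4.1−2)² = 79.55.
The Normal likelihood contributes (σ²)^(−n/2) exp(−SS/(2σ²)), so the posterior is Inverse-Gamma(α + n/2, β + SS/2) = Inverse-Gamma(7, 42.575).
The mode of Inverse-Gamma(a, b) is b/(a+1) = 42.575/8 ≈ 5.322.

σ̂²_MAP = 5.322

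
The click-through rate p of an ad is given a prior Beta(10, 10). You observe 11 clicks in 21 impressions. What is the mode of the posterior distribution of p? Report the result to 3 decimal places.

p̂_MAP = 0.513

Prior: Beta(10, 10).
Data: 11 successes in 21 trials. The binomial likelihood contributes p^11(1−p)^10, so the posterior is Beta(10+11, 10+10) = Beta(21, 20).
For Beta(a, b) with a, b > 1 the mode is (a−1)/(a+b−2) = 20/39 ≈ 0.513.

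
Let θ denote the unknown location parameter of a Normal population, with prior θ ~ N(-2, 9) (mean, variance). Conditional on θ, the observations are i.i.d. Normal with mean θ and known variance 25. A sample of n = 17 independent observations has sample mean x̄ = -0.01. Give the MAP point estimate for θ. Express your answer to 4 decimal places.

θ̂_MAP = -0.2895

n = 17, x̄ = -0.01.
For a Normal prior and Normal likelihood with known variance, the posterior is Normal; its mode equals its mean, the precision-weighted average.
Prior precision 1/σ₀² = 1/9; data precision n/σ² = 17/25 = 0.68.
θ̂ = ((1/9)·(-2) + 0.68·(-0.01)) / (1/9 + 0.68) = (-5153/22500)/(178/225) = -5153/17800 ≈ -0.2895.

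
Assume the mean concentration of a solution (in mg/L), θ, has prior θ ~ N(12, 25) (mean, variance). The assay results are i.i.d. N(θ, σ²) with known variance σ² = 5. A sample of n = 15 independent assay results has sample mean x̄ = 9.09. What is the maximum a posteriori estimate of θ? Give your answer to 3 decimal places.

θ̂_MAP = 9.128

n = 15, x̄ = 9.09.
For a Normal prior and Normal likelihood with known variance, the posterior is Normal; its mode equals its mean, the precision-weighted average.
Prior precision 1/σ₀² = 1/25 = 0.04; data precision n/σ² = 15/5 = 3.
θ̂ = (0.04·12 + 3·9.09) / (0.04 + 3) = 27.75/3.04 = 2775/304 ≈ 9.128.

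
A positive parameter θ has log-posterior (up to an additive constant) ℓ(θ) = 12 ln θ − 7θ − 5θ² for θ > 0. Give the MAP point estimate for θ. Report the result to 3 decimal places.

ℓ'(θ) = 12/θ − 7 − 10θ. Setting this to zero and multiplying by θ: 10θ² + 7θ − 12 = 0.
θ = (−7 + √(7² + 4·10·12)) / (2·10) = (−7 + √529) / 20 = (−7 + 23)/20 = 4/5.
ℓ''(θ) = −12/θ² − 10 < 0, confirming a maximum.

θ̂_MAP = 0.800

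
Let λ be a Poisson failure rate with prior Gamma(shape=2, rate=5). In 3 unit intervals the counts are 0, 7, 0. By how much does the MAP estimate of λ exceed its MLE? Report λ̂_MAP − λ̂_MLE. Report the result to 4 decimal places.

Σxᵢ = 7. Posterior is Gamma(9, 8); MAP = (9−1)/8 = 8/8 ≈ 1.00000.
MLE = x̄ = 7/3 ≈ 2.33333.
Difference = 8/8 − 7/3 = -4/3 ≈ -1.3333.

MAP − MLE = -1.3333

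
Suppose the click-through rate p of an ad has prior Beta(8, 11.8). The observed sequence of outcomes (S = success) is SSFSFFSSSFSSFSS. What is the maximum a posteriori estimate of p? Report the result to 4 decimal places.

p̂_MAP = 0.5183

Prior: Beta(8, 11.8).
Data: 10 successes in 15 trials (from the sequence). The binomial likelihood contributes p^10(1−p)^5, so the posterior is Beta(8+10, 11.8+5) = Beta(18, 16.8).
For Beta(a, b) with a, b > 1 the mode is (a−1)/(a+b−2) = 17/32.8 ≈ 0.5183.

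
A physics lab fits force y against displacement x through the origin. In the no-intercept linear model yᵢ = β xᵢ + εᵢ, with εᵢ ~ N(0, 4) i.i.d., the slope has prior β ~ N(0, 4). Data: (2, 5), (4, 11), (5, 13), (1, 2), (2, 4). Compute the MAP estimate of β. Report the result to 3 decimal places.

log p(β | y) = −Σ(yᵢ − βxᵢ)²/(2·4) − β²/(2·4) + const.
Setting the derivative to zero: Σxᵢ(yᵢ − βxᵢ)/4 − β/4 = 0, so β = Σxᵢyᵢ / (Σxᵢ² + σ²/τ²).
Σxᵢyᵢ = 2·5 + 4·11 + 5·13 + 1·2 + 2·4 = 129; Σxᵢ² = 50; σ²/τ² = 1.
β̂_MAP = 129 / (50 + 1) = 129/51 ≈ 2.529.

β̂_MAP = 2.529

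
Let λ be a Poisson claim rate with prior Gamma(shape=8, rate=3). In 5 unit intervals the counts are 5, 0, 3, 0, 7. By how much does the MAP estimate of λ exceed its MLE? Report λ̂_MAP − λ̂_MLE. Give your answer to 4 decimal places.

MAP − MLE = -0.2500

Σxᵢ = 15. Posterior is Gamma(23, 8); MAP = (23−1)/8 = 22/8 ≈ 2.75000.
MLE = x̄ = 15/5 ≈ 3.00000.
Difference = 22/8 − 15/5 = -1/4 ≈ -0.2500.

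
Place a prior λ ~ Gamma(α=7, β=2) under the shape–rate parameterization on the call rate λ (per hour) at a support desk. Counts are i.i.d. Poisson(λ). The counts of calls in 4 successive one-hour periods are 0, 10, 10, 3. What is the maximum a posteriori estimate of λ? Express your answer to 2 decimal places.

λ̂_MAP = 4.83

Σxᵢ = 0+10+10+3 = 23, with n = 4.
Posterior ∝ λ^6e^(−2λ) · λ^23e^(−4λ) = λ^29e^(−6λ), i.e. Gamma(shape=30, rate=6).
The mode of a Gamma(a, b) with a ≥ 1 (shape–rate) is (a−1)/b = 29/6 ≈ 4.83.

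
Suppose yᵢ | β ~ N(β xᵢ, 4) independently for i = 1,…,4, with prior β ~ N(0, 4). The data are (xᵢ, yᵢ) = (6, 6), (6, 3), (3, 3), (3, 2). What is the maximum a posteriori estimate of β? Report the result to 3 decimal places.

log p(β | y) = −Σ(yᵢ − βxᵢ)²/(2·4) − β²/(2·4) + const.
Setting the derivative to zero: Σxᵢ(yᵢ − βxᵢ)/4 − β/4 = 0, so β = Σxᵢyᵢ / (Σxᵢ² + σ²/τ²).
Σxᵢyᵢ = 6·6 + 6·3 + 3·3 + 3·2 = 69; Σxᵢ² = 90; σ²/τ² = 1.
β̂_MAP = 69 / (90 + 1) = 69/91 ≈ 0.758.

β̂_MAP = 0.758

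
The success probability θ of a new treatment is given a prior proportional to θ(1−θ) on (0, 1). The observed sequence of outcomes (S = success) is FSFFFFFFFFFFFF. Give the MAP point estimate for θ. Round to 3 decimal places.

The prior density ∝ θ(1−θ)^1 is the kernel of Beta(2, 2).
Data: 1 success in 14 trials (from the sequence). The binomial likelihood contributes θ(1−θ)^13, so the posterior is Beta(2+1, 2+13) = Beta(3, 15).
For Beta(a, b) with a, b > 1 the mode is (a−1)/(a+b−2) = 2/16 ≈ 0.125.

θ̂_MAP = 0.125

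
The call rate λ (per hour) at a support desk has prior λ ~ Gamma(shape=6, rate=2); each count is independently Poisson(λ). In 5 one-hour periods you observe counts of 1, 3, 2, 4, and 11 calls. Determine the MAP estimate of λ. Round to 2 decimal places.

λ̂_MAP = 3.71

Σxᵢ = 1+3+2+4+11 = 21, with n = 5.
Posterior ∝ λ^5e^(−2λ) · λ^21e^(−5λ) = λ^26e^(−7λ), i.e. Gamma(shape=27, rate=7).
The mode of a Gamma(a, b) with a ≥ 1 (shape–rate) is (a−1)/b = 26/7 ≈ 3.71.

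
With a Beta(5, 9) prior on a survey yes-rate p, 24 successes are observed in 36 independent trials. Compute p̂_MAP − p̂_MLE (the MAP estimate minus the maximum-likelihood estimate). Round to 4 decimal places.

MAP − MLE = -0.0833

Posterior is Beta(29, 21); MAP = (29−1)/(50−2) = 28/48 ≈ 0.58333.
MLE ignores the prior: p̂_MLE = k/n = 24/36 ≈ 0.66667.
Difference = 28/48 − 24/36 = -1/12 ≈ -0.0833.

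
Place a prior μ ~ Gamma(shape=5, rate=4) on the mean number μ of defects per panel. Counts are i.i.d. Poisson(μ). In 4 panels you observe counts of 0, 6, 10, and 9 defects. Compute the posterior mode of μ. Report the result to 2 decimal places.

μ̂_MAP = 3.63

Σxᵢ = 0+6+10+9 = 25, with n = 4.
Posterior ∝ μ^4e^(−4μ) · μ^25e^(−4μ) = μ^29e^(−8μ), i.e. Gamma(shape=30, rate=8).
The mode of a Gamma(a, b) with a ≥ 1 (shape–rate) is (a−1)/b = 29/8 ≈ 3.63.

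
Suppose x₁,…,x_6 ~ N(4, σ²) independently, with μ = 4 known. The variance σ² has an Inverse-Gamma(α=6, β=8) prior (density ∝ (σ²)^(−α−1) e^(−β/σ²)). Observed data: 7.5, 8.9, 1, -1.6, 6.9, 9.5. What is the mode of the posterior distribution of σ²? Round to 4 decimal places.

Sum of squared deviations about the known mean: SS = (7.5−4)² + (8.9−4)² + (1−4)² + (-1.6−4)² + (6.9−4)² + (9.5−4)² = 115.28.
The Normal likelihood contributes (σ²)^(−n/2) exp(−SS/(2σ²)), so the posterior is Inverse-Gamma(α + n/2, β + SS/2) = Inverse-Gamma(9, 65.64).
The mode of Inverse-Gamma(a, b) is b/(a+1) = 65.64/10 ≈ 6.5640.

σ̂²_MAP = 6.5640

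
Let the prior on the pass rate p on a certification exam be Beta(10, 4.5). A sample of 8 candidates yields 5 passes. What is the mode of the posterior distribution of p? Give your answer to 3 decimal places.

Prior: Beta(10, 4.5).
Data: 5 successes in 8 trials. The binomial likelihood contributes p^5(1−p)^3, so the posterior is Beta(10+5, 4.5+3) = Beta(15, 7.5).
For Beta(a, b) with a, b > 1 the mode is (a−1)/(a+b−2) = 14/20.5 ≈ 0.683.

p̂_MAP = 0.683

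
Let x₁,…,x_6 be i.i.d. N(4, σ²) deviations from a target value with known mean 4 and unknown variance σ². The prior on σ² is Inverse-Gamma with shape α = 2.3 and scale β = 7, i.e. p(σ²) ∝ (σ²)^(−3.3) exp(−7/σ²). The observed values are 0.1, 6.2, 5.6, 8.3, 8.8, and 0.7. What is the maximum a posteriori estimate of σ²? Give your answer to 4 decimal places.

σ̂²_MAP = 7.0659

Sum of squared deviations about the known mean: SS = (0.1−4)² + (6.2−4)² + (5.6−4)² + (8.3−4)² + (8.8−4)² + (0.7−4)² = 75.03.
The Normal likelihood contributes (σ²)^(−n/2) exp(−SS/(2σ²)), so the posterior is Inverse-Gamma(α + n/2, β + SS/2) = Inverse-Gamma(5.3, 44.515).
The mode of Inverse-Gamma(a, b) is b/(a+1) = 44.515/6.3 ≈ 7.0659.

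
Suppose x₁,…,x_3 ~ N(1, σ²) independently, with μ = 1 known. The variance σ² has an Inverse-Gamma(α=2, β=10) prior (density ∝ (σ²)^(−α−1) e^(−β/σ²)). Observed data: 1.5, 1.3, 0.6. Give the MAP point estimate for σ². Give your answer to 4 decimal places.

Sum of squared deviations about the known mean: SS = (1.5−1)² + (1.3−1)² + (0.6−1)² = 0.5.
The Normal likelihood contributes (σ²)^(−n/2) exp(−SS/(2σ²)), so the posterior is Inverse-Gamma(α + n/2, β + SS/2) = Inverse-Gamma(3.5, 10.25).
The mode of Inverse-Gamma(a, b) is b/(a+1) = 10.25/4.5 ≈ 2.2778.

σ̂²_MAP = 2.2778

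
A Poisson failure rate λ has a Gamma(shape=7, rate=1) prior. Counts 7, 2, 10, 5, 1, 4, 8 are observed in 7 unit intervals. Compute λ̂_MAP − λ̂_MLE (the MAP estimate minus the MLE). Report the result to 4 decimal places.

Σxᵢ = 37. Posterior is Gamma(44, 8); MAP = (44−1)/8 = 43/8 ≈ 5.37500.
MLE = x̄ = 37/7 ≈ 5.28571.
Difference = 43/8 − 37/7 = 5/56 ≈ 0.0893.

MAP − MLE = 0.0893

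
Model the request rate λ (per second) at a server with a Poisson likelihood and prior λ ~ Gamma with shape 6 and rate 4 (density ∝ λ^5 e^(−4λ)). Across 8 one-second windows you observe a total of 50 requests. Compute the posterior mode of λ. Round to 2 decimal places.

Σxᵢ = 50, n = 8.
Posterior ∝ λ^5e^(−4λ) · λ^50e^(−8λ) = λ^55e^(−12λ), i.e. Gamma(shape=56, rate=12).
The mode of a Gamma(a, b) with a ≥ 1 (shape–rate) is (a−1)/b = 55/12 ≈ 4.58.

λ̂_MAP = 4.58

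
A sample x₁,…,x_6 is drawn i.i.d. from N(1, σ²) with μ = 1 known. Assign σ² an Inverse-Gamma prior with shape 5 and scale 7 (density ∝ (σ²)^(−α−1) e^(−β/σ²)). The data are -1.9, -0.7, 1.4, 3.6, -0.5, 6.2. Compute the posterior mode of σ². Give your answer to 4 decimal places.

σ̂²_MAP = 3.4172

Sum of squared deviations about the known mean: SS = (-1.9−1)² + (-0.7−1)² + (1.4−1)² + (3.6−1)² + (-0.5−1)² + (6.2−1)² = 47.51.
The Normal likelihood contributes (σ²)^(−n/2) exp(−SS/(2σ²)), so the posterior is Inverse-Gamma(α + n/2, β + SS/2) = Inverse-Gamma(8, 30.755).
The mode of Inverse-Gamma(a, b) is b/(a+1) = 30.755/9 ≈ 3.4172.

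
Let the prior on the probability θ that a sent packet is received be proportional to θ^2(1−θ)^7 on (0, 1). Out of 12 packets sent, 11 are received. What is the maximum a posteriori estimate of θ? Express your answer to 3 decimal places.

θ̂_MAP = 0.619

The prior density ∝ θ^2(1−θ)^7 is the kernel of Beta(3, 8).
Data: 11 successes in 12 trials. The binomial likelihood contributes θ^11(1−θ)^1, so the posterior is Beta(3+11, 8+1) = Beta(14, 9).
For Beta(a, b) with a, b > 1 the mode is (a−1)/(a+b−2) = 13/21 ≈ 0.619.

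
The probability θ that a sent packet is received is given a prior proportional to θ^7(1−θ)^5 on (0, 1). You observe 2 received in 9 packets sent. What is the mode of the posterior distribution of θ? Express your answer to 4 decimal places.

The prior density ∝ θ^7(1−θ)^5 is the kernel of Beta(8, 6).
Data: 2 successes in 9 trials. The binomial likelihood contributes θ^2(1−θ)^7, so the posterior is Beta(8+2, 6+7) = Beta(10, 13).
For Beta(a, b) with a, b > 1 the mode is (a−1)/(a+b−2) = 9/21 ≈ 0.4286.

θ̂_MAP = 0.4286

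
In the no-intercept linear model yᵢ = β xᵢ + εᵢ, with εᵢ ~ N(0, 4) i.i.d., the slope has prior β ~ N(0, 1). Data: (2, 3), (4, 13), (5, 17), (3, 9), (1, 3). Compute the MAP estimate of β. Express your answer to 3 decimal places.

β̂_MAP = 2.932

log p(β | y) = −Σ(yᵢ − βxᵢ)²/(2·4) − β²/(2·1) + const.
Setting the derivative to zero: Σxᵢ(yᵢ − βxᵢ)/4 − β/1 = 0, so β = Σxᵢyᵢ / (Σxᵢ² + σ²/τ²).
Σxᵢyᵢ = 2·3 + 4·13 + 5·17 + 3·9 + 1·3 = 173; Σxᵢ² = 55; σ²/τ² = 4.
β̂_MAP = 173 / (55 + 4) = 173/59 ≈ 2.932.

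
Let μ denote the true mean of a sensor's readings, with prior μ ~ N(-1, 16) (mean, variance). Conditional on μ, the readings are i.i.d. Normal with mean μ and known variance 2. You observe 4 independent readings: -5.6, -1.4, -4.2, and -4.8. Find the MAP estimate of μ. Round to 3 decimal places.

μ̂_MAP = -3.909

n = 4; x̄ = ((-5.6) + (-1.4) + (-4.2) + (-4.8))/4 = -16/4 = -4.
For a Normal prior and Normal likelihood with known variance, the posterior is Normal; its mode equals its mean, the precision-weighted average.
Prior precision 1/σ₀² = 1/16 = 0.0625; data precision n/σ² = 4/2 = 2.
μ̂ = (0.0625·(-1) + 2·(-4)) / (0.0625 + 2) = (-8.0625)/2.0625 = -43/11 ≈ -3.909.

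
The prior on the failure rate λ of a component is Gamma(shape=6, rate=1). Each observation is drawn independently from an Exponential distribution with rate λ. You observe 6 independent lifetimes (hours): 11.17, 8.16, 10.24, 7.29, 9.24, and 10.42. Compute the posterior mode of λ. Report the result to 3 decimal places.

λ̂_MAP = 0.191

The Exponential(rate=λ) likelihood is ∝ λ^n e^(−λΣtᵢ). Here n = 6 and Σtᵢ = 11.17 + 8.16 + 10.24 + 7.29 + 9.24 + 10.42 = 56.52.
Posterior ∝ λ^5e^(−1λ) · λ^6e^(−56.52λ) = λ^11e^(−57.52λ), i.e. Gamma(12, 57.52).
Mode = (a−1)/b = 11/57.52 ≈ 0.191.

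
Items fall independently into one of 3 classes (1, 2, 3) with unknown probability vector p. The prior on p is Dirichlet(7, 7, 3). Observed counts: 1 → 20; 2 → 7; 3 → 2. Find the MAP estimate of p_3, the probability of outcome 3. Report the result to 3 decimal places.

The posterior is Dirichlet(αᵢ + nᵢ) = Dirichlet(27, 14, 5).
For a Dirichlet(a₁,…,a_K) with all aᵢ > 1, the mode has j-th component (aⱼ − 1)/(Σaᵢ − K).
Here Σaᵢ = 46 and K = 3, so p_3 = (5 − 1)/(46 − 3) = 4/43 ≈ 0.093.

MAP estimate: 0.093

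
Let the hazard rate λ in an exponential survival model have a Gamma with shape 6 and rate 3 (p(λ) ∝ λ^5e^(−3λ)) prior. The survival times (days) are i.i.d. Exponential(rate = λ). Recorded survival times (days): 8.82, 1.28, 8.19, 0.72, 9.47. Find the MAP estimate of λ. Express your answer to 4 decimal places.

The Exponential(rate=λ) likelihood is ∝ λ^n e^(−λΣtᵢ). Here n = 5 and Σtᵢ = 8.82 + 1.28 + 8.19 + 0.72 + 9.47 = 28.48.
Posterior ∝ λ^5e^(−3λ) · λ^5e^(−28.48λ) = λ^10e^(−31.48λ), i.e. Gamma(11, 31.48).
Mode = (a−1)/b = 10/31.48 ≈ 0.3177.

λ̂_MAP = 0.3177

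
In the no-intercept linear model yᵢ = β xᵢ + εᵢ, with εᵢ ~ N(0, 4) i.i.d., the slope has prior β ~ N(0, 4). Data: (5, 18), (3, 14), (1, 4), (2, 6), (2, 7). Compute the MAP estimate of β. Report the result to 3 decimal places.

log p(β | y) = −Σ(yᵢ − βxᵢ)²/(2·4) − β²/(2·4) + const.
Setting the derivative to zero: Σxᵢ(yᵢ − βxᵢ)/4 − β/4 = 0, so β = Σxᵢyᵢ / (Σxᵢ² + σ²/τ²).
Σxᵢyᵢ = 5·18 + 3·14 + 1·4 + 2·6 + 2·7 = 162; Σxᵢ² = 43; σ²/τ² = 1.
β̂_MAP = 162 / (43 + 1) = 162/44 ≈ 3.682.

β̂_MAP = 3.682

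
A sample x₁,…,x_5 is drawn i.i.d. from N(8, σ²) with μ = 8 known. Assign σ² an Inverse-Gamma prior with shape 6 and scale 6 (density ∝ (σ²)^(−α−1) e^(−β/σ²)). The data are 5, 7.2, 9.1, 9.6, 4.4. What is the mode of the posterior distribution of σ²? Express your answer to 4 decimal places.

Sum of squared deviations about the known mean: SS = (5−8)² + (7.2−8)² + (9.1−8)² + (9.6−8)² + (4.4−8)² = 26.37.
The Normal likelihood contributes (σ²)^(−n/2) exp(−SS/(2σ²)), so the posterior is Inverse-Gamma(α + n/2, β + SS/2) = Inverse-Gamma(8.5, 19.185).
The mode of Inverse-Gamma(a, b) is b/(a+1) = 19.185/9.5 ≈ 2.0195.

σ̂²_MAP = 2.0195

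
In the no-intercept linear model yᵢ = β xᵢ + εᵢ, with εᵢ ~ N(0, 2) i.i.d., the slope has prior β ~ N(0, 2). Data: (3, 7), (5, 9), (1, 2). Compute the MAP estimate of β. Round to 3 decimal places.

log p(β | y) = −Σ(yᵢ − βxᵢ)²/(2·2) − β²/(2·2) + const.
Setting the derivative to zero: Σxᵢ(yᵢ − βxᵢ)/2 − β/2 = 0, so β = Σxᵢyᵢ / (Σxᵢ² + σ²/τ²).
Σxᵢyᵢ = 3·7 + 5·9 + 1·2 = 68; Σxᵢ² = 35; σ²/τ² = 1.
β̂_MAP = 68 / (35 + 1) = 68/36 ≈ 1.889.

β̂_MAP = 1.889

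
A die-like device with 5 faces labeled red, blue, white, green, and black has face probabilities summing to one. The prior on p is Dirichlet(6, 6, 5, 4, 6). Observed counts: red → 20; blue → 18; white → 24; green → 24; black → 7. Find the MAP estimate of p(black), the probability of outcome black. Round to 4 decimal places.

MAP estimate of p(black) = 0.1043

The posterior is Dirichlet(αᵢ + nᵢ) = Dirichlet(26, 24, 29, 28, 13).
For a Dirichlet(a₁,…,a_K) with all aᵢ > 1, the mode has j-th component (aⱼ − 1)/(Σaᵢ − K).
Here Σaᵢ = 120 and K = 5, so p(black) = (13 − 1)/(120 − 5) = 12/115 ≈ 0.1043.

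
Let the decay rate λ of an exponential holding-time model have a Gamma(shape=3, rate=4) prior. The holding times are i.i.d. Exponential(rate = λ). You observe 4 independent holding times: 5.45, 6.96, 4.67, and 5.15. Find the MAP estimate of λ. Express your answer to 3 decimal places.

λ̂_MAP = 0.229

The Exponential(rate=λ) likelihood is ∝ λ^n e^(−λΣtᵢ). Here n = 4 and Σtᵢ = 5.45 + 6.96 + 4.67 + 5.15 = 22.23.
Posterior ∝ λ^2e^(−4λ) · λ^4e^(−22.23λ) = λ^6e^(−26.23λ), i.e. Gamma(7, 26.23).
Mode = (a−1)/b = 6/26.23 ≈ 0.229.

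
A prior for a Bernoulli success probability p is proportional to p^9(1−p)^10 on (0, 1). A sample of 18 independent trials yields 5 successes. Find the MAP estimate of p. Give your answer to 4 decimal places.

The prior density ∝ p^9(1−p)^10 is the kernel of Beta(10, 11).
Data: 5 successes in 18 trials. The binomial likelihood contributes p^5(1−p)^13, so the posterior is Beta(10+5, 11+13) = Beta(15, 24).
For Beta(a, b) with a, b > 1 the mode is (a−1)/(a+b−2) = 14/37 ≈ 0.3784.

p̂_MAP = 0.3784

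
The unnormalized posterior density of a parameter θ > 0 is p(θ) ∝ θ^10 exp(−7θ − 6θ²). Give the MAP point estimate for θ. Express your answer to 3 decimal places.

θ̂_MAP = 0.667

ℓ'(θ) = 10/θ − 7 − 12θ. Setting this to zero and multiplying by θ: 12θ² + 7θ − 10 = 0.
θ = (−7 + √(7² + 4·12·10)) / (2·12) = (−7 + √529) / 24 = (−7 + 23)/24 = 2/3.
ℓ''(θ) = −10/θ² − 12 < 0, confirming a maximum.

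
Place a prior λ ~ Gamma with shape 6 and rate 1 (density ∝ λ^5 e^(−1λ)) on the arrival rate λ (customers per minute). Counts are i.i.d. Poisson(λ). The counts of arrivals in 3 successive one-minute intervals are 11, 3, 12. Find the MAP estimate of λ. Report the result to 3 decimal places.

λ̂_MAP = 7.750

Σxᵢ = 11+3+12 = 26, with n = 3.
Posterior ∝ λ^5e^(−1λ) · λ^26e^(−3λ) = λ^31e^(−4λ), i.e. Gamma(shape=32, rate=4).
The mode of a Gamma(a, b) with a ≥ 1 (shape–rate) is (a−1)/b = 31/4 ≈ 7.750.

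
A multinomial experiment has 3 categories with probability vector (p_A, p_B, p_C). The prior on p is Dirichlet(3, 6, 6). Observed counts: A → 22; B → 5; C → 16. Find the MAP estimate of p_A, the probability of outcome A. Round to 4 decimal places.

MAP estimate of p_A = 0.4364

The posterior is Dirichlet(αᵢ + nᵢ) = Dirichlet(25, 11, 22).
For a Dirichlet(a₁,…,a_K) with all aᵢ > 1, the mode has j-th component (aⱼ − 1)/(Σaᵢ − K).
Here Σaᵢ = 58 and K = 3, so p_A = (25 − 1)/(58 − 3) = 24/55 ≈ 0.4364.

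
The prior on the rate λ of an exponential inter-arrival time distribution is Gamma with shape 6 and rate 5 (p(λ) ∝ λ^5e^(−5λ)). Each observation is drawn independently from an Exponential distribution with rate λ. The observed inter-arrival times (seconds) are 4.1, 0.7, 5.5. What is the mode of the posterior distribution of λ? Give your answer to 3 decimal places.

The Exponential(rate=λ) likelihood is ∝ λ^n e^(−λΣtᵢ). Here n = 3 and Σtᵢ = 4.1 + 0.7 + 5.5 = 10.3.
Posterior ∝ λ^5e^(−5λ) · λ^3e^(−10.3λ) = λ^8e^(−15.3λ), i.e. Gamma(9, 15.3).
Mode = (a−1)/b = 8/15.3 ≈ 0.523.

λ̂_MAP = 0.523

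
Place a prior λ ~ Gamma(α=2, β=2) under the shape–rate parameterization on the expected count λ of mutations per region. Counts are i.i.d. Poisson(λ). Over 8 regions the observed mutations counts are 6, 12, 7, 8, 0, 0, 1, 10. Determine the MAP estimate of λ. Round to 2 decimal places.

λ̂_MAP = 4.50

Σxᵢ = 6+12+7+8+0+0+1+10 = 44, with n = 8.
Posterior ∝ λe^(−2λ) · λ^44e^(−8λ) = λ^45e^(−10λ), i.e. Gamma(shape=46, rate=10).
The mode of a Gamma(a, b) with a ≥ 1 (shape–rate) is (a−1)/b = 45/10 ≈ 4.50.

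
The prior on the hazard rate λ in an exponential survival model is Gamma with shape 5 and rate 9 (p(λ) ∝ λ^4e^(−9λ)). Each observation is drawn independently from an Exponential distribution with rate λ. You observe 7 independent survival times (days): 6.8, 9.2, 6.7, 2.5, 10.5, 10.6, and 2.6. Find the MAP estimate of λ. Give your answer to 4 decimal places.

λ̂_MAP = 0.1900

The Exponential(rate=λ) likelihood is ∝ λ^n e^(−λΣtᵢ). Here n = 7 and Σtᵢ = 6.8 + 9.2 + 6.7 + 2.5 + 10.5 + 10.6 + 2.6 = 48.9.
Posterior ∝ λ^4e^(−9λ) · λ^7e^(−48.9λ) = λ^11e^(−57.9λ), i.e. Gamma(12, 57.9).
Mode = (a−1)/b = 11/57.9 ≈ 0.1900.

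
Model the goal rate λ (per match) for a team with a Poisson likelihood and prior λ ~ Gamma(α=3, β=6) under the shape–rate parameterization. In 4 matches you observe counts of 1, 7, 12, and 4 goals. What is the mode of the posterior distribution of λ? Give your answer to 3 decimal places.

λ̂_MAP = 2.600

Σxᵢ = 1+7+12+4 = 24, with n = 4.
Posterior ∝ λ^2e^(−6λ) · λ^24e^(−4λ) = λ^26e^(−10λ), i.e. Gamma(shape=27, rate=10).
The mode of a Gamma(a, b) with a ≥ 1 (shape–rate) is (a−1)/b = 26/10 ≈ 2.600.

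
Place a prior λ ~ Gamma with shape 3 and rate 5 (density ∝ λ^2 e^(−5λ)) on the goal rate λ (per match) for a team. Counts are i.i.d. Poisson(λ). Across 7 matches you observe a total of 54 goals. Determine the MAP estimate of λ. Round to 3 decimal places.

Σxᵢ = 54, n = 7.
Posterior ∝ λ^2e^(−5λ) · λ^54e^(−7λ) = λ^56e^(−12λ), i.e. Gamma(shape=57, rate=12).
The mode of a Gamma(a, b) with a ≥ 1 (shape–rate) is (a−1)/b = 56/12 ≈ 4.667.

λ̂_MAP = 4.667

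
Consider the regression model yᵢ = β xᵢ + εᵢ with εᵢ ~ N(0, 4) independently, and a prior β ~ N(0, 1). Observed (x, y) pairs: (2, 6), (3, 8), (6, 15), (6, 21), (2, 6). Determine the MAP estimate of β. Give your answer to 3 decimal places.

β̂_MAP = 2.839

log p(β | y) = −Σ(yᵢ − βxᵢ)²/(2·4) − β²/(2·1) + const.
Setting the derivative to zero: Σxᵢ(yᵢ − βxᵢ)/4 − β/1 = 0, so β = Σxᵢyᵢ / (Σxᵢ² + σ²/τ²).
Σxᵢyᵢ = 2·6 + 3·8 + 6·15 + 6·21 + 2·6 = 264; Σxᵢ² = 89; σ²/τ² = 4.
β̂_MAP = 264 / (89 + 4) = 264/93 ≈ 2.839.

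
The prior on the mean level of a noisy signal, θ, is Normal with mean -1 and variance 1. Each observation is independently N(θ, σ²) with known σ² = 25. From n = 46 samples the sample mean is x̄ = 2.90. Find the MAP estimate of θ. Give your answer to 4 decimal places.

n = 46, x̄ = 2.90.
For a Normal prior and Normal likelihood with known variance, the posterior is Normal; its mode equals its mean, the precision-weighted average.
Prior precision 1/σ₀² = 1/1 = 1; data precision n/σ² = 46/25 = 1.84.
θ̂ = (1·(-1) + 1.84·2.9) / (1 + 1.84) = 4.336/2.84 = 542/355 ≈ 1.5268.

θ̂_MAP = 1.5268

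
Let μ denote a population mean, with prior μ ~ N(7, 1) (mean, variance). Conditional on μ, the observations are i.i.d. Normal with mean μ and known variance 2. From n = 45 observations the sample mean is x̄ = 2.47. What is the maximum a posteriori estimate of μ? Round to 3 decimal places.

μ̂_MAP = 2.663

n = 45, x̄ = 2.47.
For a Normal prior and Normal likelihood with known variance, the posterior is Normal; its mode equals its mean, the precision-weighted average.
Prior precision 1/σ₀² = 1/1 = 1; data precision n/σ² = 45/2 = 22.5.
μ̂ = (1·7 + 22.5·2.47) / (1 + 22.5) = 62.575/23.5 = 2503/940 ≈ 2.663.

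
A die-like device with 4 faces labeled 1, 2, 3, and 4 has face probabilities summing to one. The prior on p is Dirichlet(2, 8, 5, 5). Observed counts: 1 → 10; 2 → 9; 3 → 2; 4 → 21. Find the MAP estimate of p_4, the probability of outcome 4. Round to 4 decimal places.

MAP estimate: 0.4310

The posterior is Dirichlet(αᵢ + nᵢ) = Dirichlet(12, 17, 7, 26).
For a Dirichlet(a₁,…,a_K) with all aᵢ > 1, the mode has j-th component (aⱼ − 1)/(Σaᵢ − K).
Here Σaᵢ = 62 and K = 4, so p_4 = (26 − 1)/(62 − 4) = 25/58 ≈ 0.4310.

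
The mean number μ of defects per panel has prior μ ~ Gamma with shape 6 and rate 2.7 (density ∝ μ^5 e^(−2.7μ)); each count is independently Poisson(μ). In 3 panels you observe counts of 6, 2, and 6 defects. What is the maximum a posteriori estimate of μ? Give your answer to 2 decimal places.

Σxᵢ = 6+2+6 = 14, with n = 3.
Posterior ∝ μ^5e^(−2.7μ) · μ^14e^(−3μ) = μ^19e^(−5.7μ), i.e. Gamma(shape=20, rate=5.7).
The mode of a Gamma(a, b) with a ≥ 1 (shape–rate) is (a−1)/b = 19/5.7 ≈ 3.33.

μ̂_MAP = 3.33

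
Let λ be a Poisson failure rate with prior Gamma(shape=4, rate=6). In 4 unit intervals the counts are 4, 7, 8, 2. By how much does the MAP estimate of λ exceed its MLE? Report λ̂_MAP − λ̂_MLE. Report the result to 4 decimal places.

MAP − MLE = -2.8500

Σxᵢ = 21. Posterior is Gamma(25, 10); MAP = (25−1)/10 = 24/10 ≈ 2.40000.
MLE = x̄ = 21/4 ≈ 5.25000.
Difference = 24/10 − 21/4 = -57/20 ≈ -2.8500.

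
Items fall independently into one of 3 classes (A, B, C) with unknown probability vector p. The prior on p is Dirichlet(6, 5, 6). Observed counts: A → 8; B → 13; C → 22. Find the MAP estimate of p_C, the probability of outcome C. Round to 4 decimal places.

MAP estimate of p_C = 0.4737

The posterior is Dirichlet(αᵢ + nᵢ) = Dirichlet(14, 18, 28).
For a Dirichlet(a₁,…,a_K) with all aᵢ > 1, the mode has j-th component (aⱼ − 1)/(Σaᵢ − K).
Here Σaᵢ = 60 and K = 3, so p_C = (28 − 1)/(60 − 3) = 27/57 ≈ 0.4737.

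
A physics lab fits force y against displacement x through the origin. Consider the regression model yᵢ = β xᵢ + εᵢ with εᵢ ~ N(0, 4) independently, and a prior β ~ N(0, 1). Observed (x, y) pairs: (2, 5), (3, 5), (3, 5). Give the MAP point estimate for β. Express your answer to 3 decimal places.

β̂_MAP = 1.538

log p(β | y) = −Σ(yᵢ − βxᵢ)²/(2·4) − β²/(2·1) + const.
Setting the derivative to zero: Σxᵢ(yᵢ − βxᵢ)/4 − β/1 = 0, so β = Σxᵢyᵢ / (Σxᵢ² + σ²/τ²).
Σxᵢyᵢ = 2·5 + 3·5 + 3·5 = 40; Σxᵢ² = 22; σ²/τ² = 4.
β̂_MAP = 40 / (22 + 4) = 40/26 ≈ 1.538.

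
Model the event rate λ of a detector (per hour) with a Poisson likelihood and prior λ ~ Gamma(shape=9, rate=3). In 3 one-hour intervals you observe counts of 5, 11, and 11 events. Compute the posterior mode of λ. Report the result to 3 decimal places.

Σxᵢ = 5+11+11 = 27, with n = 3.
Posterior ∝ λ^8e^(−3λ) · λ^27e^(−3λ) = λ^35e^(−6λ), i.e. Gamma(shape=36, rate=6).
The mode of a Gamma(a, b) with a ≥ 1 (shape–rate) is (a−1)/b = 35/6 ≈ 5.833.

λ̂_MAP = 5.833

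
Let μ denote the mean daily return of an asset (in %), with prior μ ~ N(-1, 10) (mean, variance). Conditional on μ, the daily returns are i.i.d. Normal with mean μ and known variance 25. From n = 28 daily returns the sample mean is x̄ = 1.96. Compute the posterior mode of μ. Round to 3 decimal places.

μ̂_MAP = 1.717

n = 28, x̄ = 1.96.
For a Normal prior and Normal likelihood with known variance, the posterior is Normal; its mode equals its mean, the precision-weighted average.
Prior precision 1/σ₀² = 1/10 = 0.1; data precision n/σ² = 28/25 = 1.12.
μ̂ = (0.1·(-1) + 1.12·1.96) / (0.1 + 1.12) = 2.0952/1.22 = 2619/1525 ≈ 1.717.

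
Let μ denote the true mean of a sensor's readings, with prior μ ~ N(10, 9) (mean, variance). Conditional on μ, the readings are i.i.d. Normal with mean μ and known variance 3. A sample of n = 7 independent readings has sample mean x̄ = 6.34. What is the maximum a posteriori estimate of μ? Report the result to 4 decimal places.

n = 7, x̄ = 6.34.
For a Normal prior and Normal likelihood with known variance, the posterior is Normal; its mode equals its mean, the precision-weighted average.
Prior precision 1/σ₀² = 1/9; data precision n/σ² = 7/3.
μ̂ = ((1/9)·10 + (7/3)·6.34) / (1/9 + 7/3) = (7157/450)/(22/9) = 7157/1100 ≈ 6.5064.

μ̂_MAP = 6.5064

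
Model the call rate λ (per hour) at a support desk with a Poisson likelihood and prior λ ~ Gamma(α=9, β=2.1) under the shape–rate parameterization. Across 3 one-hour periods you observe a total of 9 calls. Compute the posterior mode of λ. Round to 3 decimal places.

Σxᵢ = 9, n = 3.
Posterior ∝ λ^8e^(−2.1λ) · λ^9e^(−3λ) = λ^17e^(−5.1λ), i.e. Gamma(shape=18, rate=5.1).
The mode of a Gamma(a, b) with a ≥ 1 (shape–rate) is (a−1)/b = 17/5.1 ≈ 3.333.

λ̂_MAP = 3.333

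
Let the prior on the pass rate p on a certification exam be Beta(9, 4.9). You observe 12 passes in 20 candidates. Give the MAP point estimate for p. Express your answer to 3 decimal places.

Prior: Beta(9, 4.9).
Data: 12 successes in 20 trials. The binomial likelihood contributes p^12(1−p)^8, so the posterior is Beta(9+12, 4.9+8) = Beta(21, 12.9).
For Beta(a, b) with a, b > 1 the mode is (a−1)/(a+b−2) = 20/31.9 ≈ 0.627.

p̂_MAP = 0.627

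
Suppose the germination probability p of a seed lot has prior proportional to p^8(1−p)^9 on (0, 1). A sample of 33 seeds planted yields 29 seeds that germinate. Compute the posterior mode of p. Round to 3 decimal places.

p̂_MAP = 0.740

The prior density ∝ p^8(1−p)^9 is the kernel of Beta(9, 10).
Data: 29 successes in 33 trials. The binomial likelihood contributes p^29(1−p)^4, so the posterior is Beta(9+29, 10+4) = Beta(38, 14).
For Beta(a, b) with a, b > 1 the mode is (a−1)/(a+b−2) = 37/50 ≈ 0.740.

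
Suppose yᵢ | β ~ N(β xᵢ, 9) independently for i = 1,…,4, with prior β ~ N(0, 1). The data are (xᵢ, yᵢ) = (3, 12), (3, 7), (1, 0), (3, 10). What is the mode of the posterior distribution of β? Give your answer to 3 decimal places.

log p(β | y) = −Σ(yᵢ − βxᵢ)²/(2·9) − β²/(2·1) + const.
Setting the derivative to zero: Σxᵢ(yᵢ − βxᵢ)/9 − β/1 = 0, so β = Σxᵢyᵢ / (Σxᵢ² + σ²/τ²).
Σxᵢyᵢ = 3·12 + 3·7 + 1·0 + 3·10 = 87; Σxᵢ² = 28; σ²/τ² = 9.
β̂_MAP = 87 / (28 + 9) = 87/37 ≈ 2.351.

β̂_MAP = 2.351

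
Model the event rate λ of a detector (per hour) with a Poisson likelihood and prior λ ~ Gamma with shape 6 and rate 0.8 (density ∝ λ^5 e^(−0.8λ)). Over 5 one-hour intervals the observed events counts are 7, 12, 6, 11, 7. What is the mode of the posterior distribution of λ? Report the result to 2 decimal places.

Σxᵢ = 7+12+6+11+7 = 43, with n = 5.
Posterior ∝ λ^5e^(−0.8λ) · λ^43e^(−5λ) = λ^48e^(−5.8λ), i.e. Gamma(shape=49, rate=5.8).
The mode of a Gamma(a, b) with a ≥ 1 (shape–rate) is (a−1)/b = 48/5.8 ≈ 8.28.

λ̂_MAP = 8.28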